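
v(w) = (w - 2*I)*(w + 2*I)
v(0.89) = 4.79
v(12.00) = 148.00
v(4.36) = 23.01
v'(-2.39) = -4.78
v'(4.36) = 8.72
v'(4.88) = 9.76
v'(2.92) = 5.84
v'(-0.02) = -0.04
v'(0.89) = 1.78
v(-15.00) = 229.00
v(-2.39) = 9.71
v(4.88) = 27.81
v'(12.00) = 24.00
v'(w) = 2*w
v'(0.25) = 0.50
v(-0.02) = 4.00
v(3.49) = 16.18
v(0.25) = 4.06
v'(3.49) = 6.98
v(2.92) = 12.53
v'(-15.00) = -30.00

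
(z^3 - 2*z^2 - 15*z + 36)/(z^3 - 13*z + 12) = (z - 3)/(z - 1)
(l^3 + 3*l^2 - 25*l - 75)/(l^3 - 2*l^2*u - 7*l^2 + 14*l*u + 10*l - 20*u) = (-l^2 - 8*l - 15)/(-l^2 + 2*l*u + 2*l - 4*u)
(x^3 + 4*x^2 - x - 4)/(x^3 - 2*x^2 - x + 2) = (x + 4)/(x - 2)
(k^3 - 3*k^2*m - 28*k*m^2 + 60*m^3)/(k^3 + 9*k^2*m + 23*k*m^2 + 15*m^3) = (k^2 - 8*k*m + 12*m^2)/(k^2 + 4*k*m + 3*m^2)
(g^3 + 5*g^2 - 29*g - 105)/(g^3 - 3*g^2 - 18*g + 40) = (g^2 + 10*g + 21)/(g^2 + 2*g - 8)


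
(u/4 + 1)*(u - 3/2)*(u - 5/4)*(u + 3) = u^4/4 + 17*u^3/16 - 43*u^2/32 - 159*u/32 + 45/8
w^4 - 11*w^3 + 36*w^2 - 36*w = w*(w - 6)*(w - 3)*(w - 2)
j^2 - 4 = (j - 2)*(j + 2)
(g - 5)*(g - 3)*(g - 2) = g^3 - 10*g^2 + 31*g - 30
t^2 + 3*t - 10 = (t - 2)*(t + 5)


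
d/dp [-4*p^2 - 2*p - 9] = -8*p - 2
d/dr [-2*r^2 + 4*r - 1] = 4 - 4*r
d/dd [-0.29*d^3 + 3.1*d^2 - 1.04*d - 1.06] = -0.87*d^2 + 6.2*d - 1.04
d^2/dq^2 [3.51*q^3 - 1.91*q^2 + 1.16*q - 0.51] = 21.06*q - 3.82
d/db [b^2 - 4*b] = 2*b - 4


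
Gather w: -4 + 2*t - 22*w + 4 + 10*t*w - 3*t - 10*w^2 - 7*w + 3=-t - 10*w^2 + w*(10*t - 29) + 3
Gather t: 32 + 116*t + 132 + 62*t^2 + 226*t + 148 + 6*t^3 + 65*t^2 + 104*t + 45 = 6*t^3 + 127*t^2 + 446*t + 357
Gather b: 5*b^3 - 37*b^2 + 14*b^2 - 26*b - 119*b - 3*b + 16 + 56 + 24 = 5*b^3 - 23*b^2 - 148*b + 96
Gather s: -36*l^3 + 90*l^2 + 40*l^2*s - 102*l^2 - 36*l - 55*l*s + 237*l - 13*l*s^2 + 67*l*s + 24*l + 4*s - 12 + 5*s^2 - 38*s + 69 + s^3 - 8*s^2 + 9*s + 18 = -36*l^3 - 12*l^2 + 225*l + s^3 + s^2*(-13*l - 3) + s*(40*l^2 + 12*l - 25) + 75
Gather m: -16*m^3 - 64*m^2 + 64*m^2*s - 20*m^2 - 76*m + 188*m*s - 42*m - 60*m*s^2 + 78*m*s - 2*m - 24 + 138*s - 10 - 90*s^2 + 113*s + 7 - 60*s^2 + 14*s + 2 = -16*m^3 + m^2*(64*s - 84) + m*(-60*s^2 + 266*s - 120) - 150*s^2 + 265*s - 25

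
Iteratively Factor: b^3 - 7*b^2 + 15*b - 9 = (b - 1)*(b^2 - 6*b + 9) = (b - 3)*(b - 1)*(b - 3)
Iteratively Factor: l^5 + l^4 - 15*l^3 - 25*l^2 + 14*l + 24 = (l + 3)*(l^4 - 2*l^3 - 9*l^2 + 2*l + 8) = (l - 1)*(l + 3)*(l^3 - l^2 - 10*l - 8) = (l - 1)*(l + 2)*(l + 3)*(l^2 - 3*l - 4) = (l - 4)*(l - 1)*(l + 2)*(l + 3)*(l + 1)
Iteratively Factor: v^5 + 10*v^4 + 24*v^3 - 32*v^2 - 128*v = (v - 2)*(v^4 + 12*v^3 + 48*v^2 + 64*v) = (v - 2)*(v + 4)*(v^3 + 8*v^2 + 16*v) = (v - 2)*(v + 4)^2*(v^2 + 4*v) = v*(v - 2)*(v + 4)^2*(v + 4)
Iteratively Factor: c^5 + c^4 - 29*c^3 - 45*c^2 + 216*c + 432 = (c + 3)*(c^4 - 2*c^3 - 23*c^2 + 24*c + 144) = (c - 4)*(c + 3)*(c^3 + 2*c^2 - 15*c - 36) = (c - 4)^2*(c + 3)*(c^2 + 6*c + 9) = (c - 4)^2*(c + 3)^2*(c + 3)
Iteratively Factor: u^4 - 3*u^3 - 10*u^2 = (u)*(u^3 - 3*u^2 - 10*u) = u^2*(u^2 - 3*u - 10) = u^2*(u - 5)*(u + 2)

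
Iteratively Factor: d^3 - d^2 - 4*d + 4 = (d + 2)*(d^2 - 3*d + 2) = (d - 2)*(d + 2)*(d - 1)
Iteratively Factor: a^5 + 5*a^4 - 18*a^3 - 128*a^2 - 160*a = (a + 4)*(a^4 + a^3 - 22*a^2 - 40*a) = a*(a + 4)*(a^3 + a^2 - 22*a - 40) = a*(a + 2)*(a + 4)*(a^2 - a - 20) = a*(a + 2)*(a + 4)^2*(a - 5)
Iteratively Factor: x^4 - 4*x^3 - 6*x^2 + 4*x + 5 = (x + 1)*(x^3 - 5*x^2 - x + 5) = (x + 1)^2*(x^2 - 6*x + 5) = (x - 1)*(x + 1)^2*(x - 5)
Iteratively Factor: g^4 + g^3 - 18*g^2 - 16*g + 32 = (g + 2)*(g^3 - g^2 - 16*g + 16) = (g - 1)*(g + 2)*(g^2 - 16) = (g - 1)*(g + 2)*(g + 4)*(g - 4)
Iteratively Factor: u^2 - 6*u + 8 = (u - 2)*(u - 4)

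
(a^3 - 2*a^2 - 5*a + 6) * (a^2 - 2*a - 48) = a^5 - 4*a^4 - 49*a^3 + 112*a^2 + 228*a - 288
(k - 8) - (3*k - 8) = -2*k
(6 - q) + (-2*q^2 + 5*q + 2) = -2*q^2 + 4*q + 8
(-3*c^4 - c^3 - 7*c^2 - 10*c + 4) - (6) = -3*c^4 - c^3 - 7*c^2 - 10*c - 2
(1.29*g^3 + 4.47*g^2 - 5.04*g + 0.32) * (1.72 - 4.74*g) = -6.1146*g^4 - 18.969*g^3 + 31.578*g^2 - 10.1856*g + 0.5504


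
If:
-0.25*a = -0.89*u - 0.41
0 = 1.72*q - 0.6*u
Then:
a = 3.56*u + 1.64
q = 0.348837209302326*u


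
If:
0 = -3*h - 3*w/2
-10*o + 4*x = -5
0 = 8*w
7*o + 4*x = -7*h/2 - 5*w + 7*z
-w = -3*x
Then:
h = 0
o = 1/2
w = 0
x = 0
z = 1/2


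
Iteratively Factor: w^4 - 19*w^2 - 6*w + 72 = (w - 4)*(w^3 + 4*w^2 - 3*w - 18) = (w - 4)*(w + 3)*(w^2 + w - 6) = (w - 4)*(w - 2)*(w + 3)*(w + 3)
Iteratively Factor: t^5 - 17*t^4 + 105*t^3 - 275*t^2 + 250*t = (t - 5)*(t^4 - 12*t^3 + 45*t^2 - 50*t) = (t - 5)*(t - 2)*(t^3 - 10*t^2 + 25*t) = t*(t - 5)*(t - 2)*(t^2 - 10*t + 25) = t*(t - 5)^2*(t - 2)*(t - 5)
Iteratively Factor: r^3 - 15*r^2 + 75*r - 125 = (r - 5)*(r^2 - 10*r + 25) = (r - 5)^2*(r - 5)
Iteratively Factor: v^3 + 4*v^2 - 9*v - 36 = (v + 4)*(v^2 - 9) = (v - 3)*(v + 4)*(v + 3)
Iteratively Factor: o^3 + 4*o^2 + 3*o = (o)*(o^2 + 4*o + 3) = o*(o + 1)*(o + 3)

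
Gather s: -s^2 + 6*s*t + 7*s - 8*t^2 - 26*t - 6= -s^2 + s*(6*t + 7) - 8*t^2 - 26*t - 6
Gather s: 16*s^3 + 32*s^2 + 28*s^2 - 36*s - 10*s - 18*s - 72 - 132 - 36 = 16*s^3 + 60*s^2 - 64*s - 240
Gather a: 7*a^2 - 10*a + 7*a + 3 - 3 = 7*a^2 - 3*a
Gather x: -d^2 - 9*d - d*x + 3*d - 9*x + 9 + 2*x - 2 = -d^2 - 6*d + x*(-d - 7) + 7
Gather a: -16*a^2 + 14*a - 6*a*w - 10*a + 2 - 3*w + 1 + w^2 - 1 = -16*a^2 + a*(4 - 6*w) + w^2 - 3*w + 2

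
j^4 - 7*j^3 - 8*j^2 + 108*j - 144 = (j - 6)*(j - 3)*(j - 2)*(j + 4)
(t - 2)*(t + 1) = t^2 - t - 2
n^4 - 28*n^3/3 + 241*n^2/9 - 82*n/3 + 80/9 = (n - 5)*(n - 8/3)*(n - 1)*(n - 2/3)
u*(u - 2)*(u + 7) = u^3 + 5*u^2 - 14*u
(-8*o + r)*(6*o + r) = -48*o^2 - 2*o*r + r^2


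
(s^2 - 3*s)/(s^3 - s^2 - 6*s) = 1/(s + 2)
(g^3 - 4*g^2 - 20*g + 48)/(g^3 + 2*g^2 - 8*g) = (g - 6)/g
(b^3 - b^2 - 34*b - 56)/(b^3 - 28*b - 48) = (b - 7)/(b - 6)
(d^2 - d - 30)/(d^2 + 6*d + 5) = (d - 6)/(d + 1)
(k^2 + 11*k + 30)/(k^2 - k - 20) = (k^2 + 11*k + 30)/(k^2 - k - 20)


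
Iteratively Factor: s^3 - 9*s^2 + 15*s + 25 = (s - 5)*(s^2 - 4*s - 5) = (s - 5)*(s + 1)*(s - 5)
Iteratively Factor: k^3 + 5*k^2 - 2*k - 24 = (k + 3)*(k^2 + 2*k - 8) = (k + 3)*(k + 4)*(k - 2)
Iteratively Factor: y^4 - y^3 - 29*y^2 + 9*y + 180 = (y - 5)*(y^3 + 4*y^2 - 9*y - 36) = (y - 5)*(y - 3)*(y^2 + 7*y + 12) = (y - 5)*(y - 3)*(y + 4)*(y + 3)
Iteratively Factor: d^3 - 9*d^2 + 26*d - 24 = (d - 4)*(d^2 - 5*d + 6) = (d - 4)*(d - 2)*(d - 3)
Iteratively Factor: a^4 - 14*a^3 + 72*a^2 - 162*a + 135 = (a - 5)*(a^3 - 9*a^2 + 27*a - 27) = (a - 5)*(a - 3)*(a^2 - 6*a + 9) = (a - 5)*(a - 3)^2*(a - 3)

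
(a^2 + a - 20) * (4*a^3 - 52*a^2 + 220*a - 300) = 4*a^5 - 48*a^4 + 88*a^3 + 960*a^2 - 4700*a + 6000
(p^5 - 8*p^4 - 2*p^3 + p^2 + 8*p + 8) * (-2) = -2*p^5 + 16*p^4 + 4*p^3 - 2*p^2 - 16*p - 16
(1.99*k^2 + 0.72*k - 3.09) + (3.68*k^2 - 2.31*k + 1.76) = 5.67*k^2 - 1.59*k - 1.33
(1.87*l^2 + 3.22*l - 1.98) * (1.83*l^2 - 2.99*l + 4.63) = 3.4221*l^4 + 0.3013*l^3 - 4.5931*l^2 + 20.8288*l - 9.1674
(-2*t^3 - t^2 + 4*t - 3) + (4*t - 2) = -2*t^3 - t^2 + 8*t - 5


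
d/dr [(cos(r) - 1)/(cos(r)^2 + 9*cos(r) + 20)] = (cos(r)^2 - 2*cos(r) - 29)*sin(r)/(cos(r)^2 + 9*cos(r) + 20)^2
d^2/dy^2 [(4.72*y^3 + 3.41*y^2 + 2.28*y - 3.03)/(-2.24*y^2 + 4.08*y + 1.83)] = (2.8421709430404e-14*y^5 - 281.048064*y^3 - 204.098112*y^2 - 317.06856*y + 136.925622)/(11.239424*y^6 - 61.415424*y^5 + 84.317184*y^4 + 32.431104*y^3 - 68.884128*y^2 - 40.990536*y - 6.128487)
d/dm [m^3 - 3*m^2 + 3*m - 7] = 3*m^2 - 6*m + 3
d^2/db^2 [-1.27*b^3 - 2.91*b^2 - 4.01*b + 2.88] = -7.62*b - 5.82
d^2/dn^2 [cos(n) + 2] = -cos(n)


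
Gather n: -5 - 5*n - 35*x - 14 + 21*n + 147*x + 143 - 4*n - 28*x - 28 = 12*n + 84*x + 96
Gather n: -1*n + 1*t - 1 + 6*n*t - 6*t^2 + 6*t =n*(6*t - 1) - 6*t^2 + 7*t - 1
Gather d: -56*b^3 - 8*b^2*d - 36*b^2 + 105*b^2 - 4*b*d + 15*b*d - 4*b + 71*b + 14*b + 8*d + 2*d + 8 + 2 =-56*b^3 + 69*b^2 + 81*b + d*(-8*b^2 + 11*b + 10) + 10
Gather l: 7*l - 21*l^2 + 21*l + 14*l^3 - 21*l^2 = 14*l^3 - 42*l^2 + 28*l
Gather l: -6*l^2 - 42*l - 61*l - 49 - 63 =-6*l^2 - 103*l - 112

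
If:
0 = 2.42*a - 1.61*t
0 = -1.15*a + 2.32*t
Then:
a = 0.00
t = 0.00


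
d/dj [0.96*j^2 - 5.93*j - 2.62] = 1.92*j - 5.93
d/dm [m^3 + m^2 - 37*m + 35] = 3*m^2 + 2*m - 37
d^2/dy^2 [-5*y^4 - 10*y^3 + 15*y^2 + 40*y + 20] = -60*y^2 - 60*y + 30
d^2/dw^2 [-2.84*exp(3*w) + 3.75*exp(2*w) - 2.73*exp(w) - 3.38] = (-25.56*exp(2*w) + 15.0*exp(w) - 2.73)*exp(w)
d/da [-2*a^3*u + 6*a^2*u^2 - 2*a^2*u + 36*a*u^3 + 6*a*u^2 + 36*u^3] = 2*u*(-3*a^2 + 6*a*u - 2*a + 18*u^2 + 3*u)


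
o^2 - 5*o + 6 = (o - 3)*(o - 2)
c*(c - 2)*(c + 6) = c^3 + 4*c^2 - 12*c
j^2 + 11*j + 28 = (j + 4)*(j + 7)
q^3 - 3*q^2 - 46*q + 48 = (q - 8)*(q - 1)*(q + 6)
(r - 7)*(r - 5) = r^2 - 12*r + 35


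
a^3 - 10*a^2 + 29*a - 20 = (a - 5)*(a - 4)*(a - 1)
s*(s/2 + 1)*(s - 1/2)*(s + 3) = s^4/2 + 9*s^3/4 + 7*s^2/4 - 3*s/2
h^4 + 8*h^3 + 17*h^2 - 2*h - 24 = (h - 1)*(h + 2)*(h + 3)*(h + 4)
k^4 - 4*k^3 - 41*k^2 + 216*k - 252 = (k - 6)*(k - 3)*(k - 2)*(k + 7)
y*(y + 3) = y^2 + 3*y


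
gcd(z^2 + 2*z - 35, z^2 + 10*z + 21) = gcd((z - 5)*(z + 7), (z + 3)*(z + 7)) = z + 7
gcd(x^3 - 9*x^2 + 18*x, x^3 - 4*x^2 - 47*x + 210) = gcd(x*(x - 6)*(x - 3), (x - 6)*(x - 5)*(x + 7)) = x - 6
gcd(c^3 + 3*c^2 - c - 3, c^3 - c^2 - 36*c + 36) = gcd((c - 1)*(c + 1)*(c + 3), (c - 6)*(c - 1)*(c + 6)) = c - 1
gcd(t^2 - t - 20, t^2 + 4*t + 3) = 1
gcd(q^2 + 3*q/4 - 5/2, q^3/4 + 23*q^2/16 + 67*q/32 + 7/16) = q + 2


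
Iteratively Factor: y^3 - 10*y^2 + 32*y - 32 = (y - 4)*(y^2 - 6*y + 8) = (y - 4)*(y - 2)*(y - 4)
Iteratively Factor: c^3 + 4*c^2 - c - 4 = (c + 1)*(c^2 + 3*c - 4) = (c - 1)*(c + 1)*(c + 4)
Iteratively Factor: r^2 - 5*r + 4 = (r - 1)*(r - 4)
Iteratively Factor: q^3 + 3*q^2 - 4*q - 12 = (q + 2)*(q^2 + q - 6) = (q + 2)*(q + 3)*(q - 2)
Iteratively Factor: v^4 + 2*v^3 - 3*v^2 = (v - 1)*(v^3 + 3*v^2) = (v - 1)*(v + 3)*(v^2) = v*(v - 1)*(v + 3)*(v)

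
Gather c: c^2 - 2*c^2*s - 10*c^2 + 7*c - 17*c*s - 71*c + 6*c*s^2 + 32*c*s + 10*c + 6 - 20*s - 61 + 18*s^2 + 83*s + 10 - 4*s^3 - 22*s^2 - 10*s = c^2*(-2*s - 9) + c*(6*s^2 + 15*s - 54) - 4*s^3 - 4*s^2 + 53*s - 45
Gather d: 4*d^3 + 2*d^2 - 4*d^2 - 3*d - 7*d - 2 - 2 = 4*d^3 - 2*d^2 - 10*d - 4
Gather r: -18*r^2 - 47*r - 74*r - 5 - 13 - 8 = -18*r^2 - 121*r - 26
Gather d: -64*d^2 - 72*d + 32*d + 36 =-64*d^2 - 40*d + 36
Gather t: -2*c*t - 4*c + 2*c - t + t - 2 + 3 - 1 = -2*c*t - 2*c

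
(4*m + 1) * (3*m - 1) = 12*m^2 - m - 1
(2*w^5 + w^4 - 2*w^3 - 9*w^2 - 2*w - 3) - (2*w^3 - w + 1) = 2*w^5 + w^4 - 4*w^3 - 9*w^2 - w - 4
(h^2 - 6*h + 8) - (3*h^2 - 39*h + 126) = -2*h^2 + 33*h - 118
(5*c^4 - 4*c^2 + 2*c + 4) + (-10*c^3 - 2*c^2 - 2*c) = 5*c^4 - 10*c^3 - 6*c^2 + 4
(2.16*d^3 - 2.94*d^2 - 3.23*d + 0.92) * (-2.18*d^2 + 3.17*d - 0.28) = -4.7088*d^5 + 13.2564*d^4 - 2.8832*d^3 - 11.4215*d^2 + 3.8208*d - 0.2576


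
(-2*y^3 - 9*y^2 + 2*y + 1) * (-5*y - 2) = 10*y^4 + 49*y^3 + 8*y^2 - 9*y - 2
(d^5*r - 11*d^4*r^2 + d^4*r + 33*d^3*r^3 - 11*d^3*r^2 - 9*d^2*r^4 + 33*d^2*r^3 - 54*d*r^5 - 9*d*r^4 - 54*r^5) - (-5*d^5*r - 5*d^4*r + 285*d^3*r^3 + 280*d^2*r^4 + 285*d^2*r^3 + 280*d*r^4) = 6*d^5*r - 11*d^4*r^2 + 6*d^4*r - 252*d^3*r^3 - 11*d^3*r^2 - 289*d^2*r^4 - 252*d^2*r^3 - 54*d*r^5 - 289*d*r^4 - 54*r^5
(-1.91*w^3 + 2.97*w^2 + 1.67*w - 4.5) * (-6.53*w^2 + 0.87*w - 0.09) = 12.4723*w^5 - 21.0558*w^4 - 8.1493*w^3 + 30.5706*w^2 - 4.0653*w + 0.405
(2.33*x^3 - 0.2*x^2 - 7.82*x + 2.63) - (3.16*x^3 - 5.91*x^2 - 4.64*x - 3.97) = -0.83*x^3 + 5.71*x^2 - 3.18*x + 6.6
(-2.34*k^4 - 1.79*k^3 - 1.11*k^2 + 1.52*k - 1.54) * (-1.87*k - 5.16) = 4.3758*k^5 + 15.4217*k^4 + 11.3121*k^3 + 2.8852*k^2 - 4.9634*k + 7.9464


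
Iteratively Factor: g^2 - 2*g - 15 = (g - 5)*(g + 3)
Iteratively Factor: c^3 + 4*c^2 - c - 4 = (c - 1)*(c^2 + 5*c + 4) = (c - 1)*(c + 1)*(c + 4)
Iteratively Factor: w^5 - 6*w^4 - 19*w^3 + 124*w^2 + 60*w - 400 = (w - 5)*(w^4 - w^3 - 24*w^2 + 4*w + 80) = (w - 5)^2*(w^3 + 4*w^2 - 4*w - 16) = (w - 5)^2*(w + 4)*(w^2 - 4) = (w - 5)^2*(w + 2)*(w + 4)*(w - 2)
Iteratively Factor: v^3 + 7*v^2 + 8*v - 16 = (v + 4)*(v^2 + 3*v - 4) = (v - 1)*(v + 4)*(v + 4)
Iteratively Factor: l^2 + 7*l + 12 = (l + 3)*(l + 4)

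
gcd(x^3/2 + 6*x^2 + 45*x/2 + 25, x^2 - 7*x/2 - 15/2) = 1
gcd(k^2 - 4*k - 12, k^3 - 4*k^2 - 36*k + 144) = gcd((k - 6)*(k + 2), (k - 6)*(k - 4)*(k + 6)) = k - 6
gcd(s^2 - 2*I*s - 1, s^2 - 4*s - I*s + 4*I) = s - I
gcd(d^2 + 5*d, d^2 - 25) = d + 5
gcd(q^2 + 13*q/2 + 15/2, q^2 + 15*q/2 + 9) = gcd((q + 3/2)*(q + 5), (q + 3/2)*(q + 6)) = q + 3/2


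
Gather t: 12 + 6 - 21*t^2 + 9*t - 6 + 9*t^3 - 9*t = 9*t^3 - 21*t^2 + 12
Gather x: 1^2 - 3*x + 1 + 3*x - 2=0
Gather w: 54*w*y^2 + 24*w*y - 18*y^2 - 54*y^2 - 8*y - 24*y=w*(54*y^2 + 24*y) - 72*y^2 - 32*y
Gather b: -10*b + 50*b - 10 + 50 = 40*b + 40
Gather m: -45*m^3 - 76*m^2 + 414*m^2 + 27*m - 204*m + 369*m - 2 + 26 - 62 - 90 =-45*m^3 + 338*m^2 + 192*m - 128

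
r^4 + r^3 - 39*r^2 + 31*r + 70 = (r - 5)*(r - 2)*(r + 1)*(r + 7)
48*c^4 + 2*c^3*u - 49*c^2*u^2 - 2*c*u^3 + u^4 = (-8*c + u)*(-c + u)*(c + u)*(6*c + u)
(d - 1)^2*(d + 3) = d^3 + d^2 - 5*d + 3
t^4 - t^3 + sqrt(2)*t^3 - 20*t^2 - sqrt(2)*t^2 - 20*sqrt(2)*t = t*(t - 5)*(t + 4)*(t + sqrt(2))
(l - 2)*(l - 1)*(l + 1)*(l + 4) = l^4 + 2*l^3 - 9*l^2 - 2*l + 8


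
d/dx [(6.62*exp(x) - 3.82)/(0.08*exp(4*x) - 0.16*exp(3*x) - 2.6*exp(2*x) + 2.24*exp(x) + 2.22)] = (-1.5888*exp(4*x) + 3.3408*exp(3*x) + 15.3784*exp(2*x) - 19.864*exp(x) + 23.2532)*exp(x)/(0.0064*exp(8*x) - 0.0256*exp(7*x) - 0.3904*exp(6*x) + 1.1904*exp(5*x) + 6.3984*exp(4*x) - 12.3584*exp(3*x) - 6.5264*exp(2*x) + 9.9456*exp(x) + 4.9284)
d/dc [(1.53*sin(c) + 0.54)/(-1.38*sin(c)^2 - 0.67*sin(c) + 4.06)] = (2.1114*sin(c)^2 + 1.4904*sin(c) + 6.5736)*cos(c)/(1.9044*sin(c)^4 + 1.8492*sin(c)^3 - 10.7567*sin(c)^2 - 5.4404*sin(c) + 16.4836)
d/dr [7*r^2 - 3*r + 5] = 14*r - 3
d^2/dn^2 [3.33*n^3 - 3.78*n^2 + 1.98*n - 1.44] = 19.98*n - 7.56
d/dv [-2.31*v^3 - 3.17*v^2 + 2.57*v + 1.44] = -6.93*v^2 - 6.34*v + 2.57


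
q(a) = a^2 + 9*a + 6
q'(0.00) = 9.00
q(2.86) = 39.92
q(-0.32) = 3.22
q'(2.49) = 13.98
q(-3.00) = -12.00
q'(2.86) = 14.72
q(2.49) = 34.61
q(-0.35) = 2.97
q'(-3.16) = 2.68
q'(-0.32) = 8.36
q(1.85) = 26.07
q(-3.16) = -12.45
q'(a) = 2*a + 9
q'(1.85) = 12.70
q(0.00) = 6.00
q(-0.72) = 0.04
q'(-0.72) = 7.56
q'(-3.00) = 3.00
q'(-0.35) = 8.30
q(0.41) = 9.86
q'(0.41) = 9.82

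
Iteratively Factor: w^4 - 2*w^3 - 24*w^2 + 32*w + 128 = (w - 4)*(w^3 + 2*w^2 - 16*w - 32) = (w - 4)*(w + 4)*(w^2 - 2*w - 8) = (w - 4)^2*(w + 4)*(w + 2)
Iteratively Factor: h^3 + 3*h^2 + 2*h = (h + 2)*(h^2 + h) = (h + 1)*(h + 2)*(h)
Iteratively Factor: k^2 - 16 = (k + 4)*(k - 4)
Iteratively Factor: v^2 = (v)*(v)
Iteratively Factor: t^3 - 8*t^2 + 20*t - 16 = (t - 2)*(t^2 - 6*t + 8) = (t - 4)*(t - 2)*(t - 2)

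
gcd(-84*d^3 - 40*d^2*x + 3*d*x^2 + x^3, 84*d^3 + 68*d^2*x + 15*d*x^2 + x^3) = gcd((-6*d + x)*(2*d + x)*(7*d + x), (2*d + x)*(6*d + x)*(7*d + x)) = 14*d^2 + 9*d*x + x^2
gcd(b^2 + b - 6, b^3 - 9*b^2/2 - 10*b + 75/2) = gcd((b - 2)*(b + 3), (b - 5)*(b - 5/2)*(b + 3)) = b + 3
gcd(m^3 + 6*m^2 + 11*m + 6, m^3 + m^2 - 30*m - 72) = m + 3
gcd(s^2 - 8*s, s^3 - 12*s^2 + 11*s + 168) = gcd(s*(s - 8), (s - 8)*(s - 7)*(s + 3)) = s - 8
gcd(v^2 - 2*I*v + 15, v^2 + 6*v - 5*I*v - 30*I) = v - 5*I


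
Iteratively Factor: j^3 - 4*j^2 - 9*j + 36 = (j + 3)*(j^2 - 7*j + 12) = (j - 4)*(j + 3)*(j - 3)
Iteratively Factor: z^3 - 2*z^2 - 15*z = (z)*(z^2 - 2*z - 15) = z*(z - 5)*(z + 3)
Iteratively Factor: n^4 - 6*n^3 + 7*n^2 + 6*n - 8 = (n - 4)*(n^3 - 2*n^2 - n + 2) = (n - 4)*(n + 1)*(n^2 - 3*n + 2) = (n - 4)*(n - 2)*(n + 1)*(n - 1)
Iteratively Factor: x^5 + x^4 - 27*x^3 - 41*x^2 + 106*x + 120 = (x + 1)*(x^4 - 27*x^2 - 14*x + 120) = (x - 2)*(x + 1)*(x^3 + 2*x^2 - 23*x - 60) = (x - 5)*(x - 2)*(x + 1)*(x^2 + 7*x + 12) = (x - 5)*(x - 2)*(x + 1)*(x + 3)*(x + 4)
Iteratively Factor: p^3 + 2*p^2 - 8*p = (p - 2)*(p^2 + 4*p) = (p - 2)*(p + 4)*(p)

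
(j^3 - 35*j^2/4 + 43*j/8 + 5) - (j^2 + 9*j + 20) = j^3 - 39*j^2/4 - 29*j/8 - 15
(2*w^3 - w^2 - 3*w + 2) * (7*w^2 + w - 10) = 14*w^5 - 5*w^4 - 42*w^3 + 21*w^2 + 32*w - 20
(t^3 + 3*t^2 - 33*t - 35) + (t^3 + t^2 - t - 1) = 2*t^3 + 4*t^2 - 34*t - 36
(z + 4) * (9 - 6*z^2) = -6*z^3 - 24*z^2 + 9*z + 36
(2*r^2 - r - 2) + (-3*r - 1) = 2*r^2 - 4*r - 3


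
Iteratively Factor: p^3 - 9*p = (p)*(p^2 - 9) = p*(p - 3)*(p + 3)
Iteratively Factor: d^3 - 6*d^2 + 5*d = (d - 5)*(d^2 - d) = (d - 5)*(d - 1)*(d)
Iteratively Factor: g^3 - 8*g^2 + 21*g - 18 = (g - 2)*(g^2 - 6*g + 9) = (g - 3)*(g - 2)*(g - 3)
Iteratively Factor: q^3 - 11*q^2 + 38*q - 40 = (q - 5)*(q^2 - 6*q + 8) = (q - 5)*(q - 4)*(q - 2)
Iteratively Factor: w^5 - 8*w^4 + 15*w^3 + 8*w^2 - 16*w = (w + 1)*(w^4 - 9*w^3 + 24*w^2 - 16*w) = w*(w + 1)*(w^3 - 9*w^2 + 24*w - 16) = w*(w - 1)*(w + 1)*(w^2 - 8*w + 16) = w*(w - 4)*(w - 1)*(w + 1)*(w - 4)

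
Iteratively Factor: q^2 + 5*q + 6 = (q + 2)*(q + 3)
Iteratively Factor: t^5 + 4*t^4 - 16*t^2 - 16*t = (t + 2)*(t^4 + 2*t^3 - 4*t^2 - 8*t) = (t + 2)^2*(t^3 - 4*t) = (t - 2)*(t + 2)^2*(t^2 + 2*t) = (t - 2)*(t + 2)^3*(t)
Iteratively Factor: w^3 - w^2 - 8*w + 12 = (w - 2)*(w^2 + w - 6) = (w - 2)*(w + 3)*(w - 2)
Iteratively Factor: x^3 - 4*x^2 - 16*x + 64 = (x - 4)*(x^2 - 16) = (x - 4)^2*(x + 4)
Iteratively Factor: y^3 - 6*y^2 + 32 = (y - 4)*(y^2 - 2*y - 8) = (y - 4)*(y + 2)*(y - 4)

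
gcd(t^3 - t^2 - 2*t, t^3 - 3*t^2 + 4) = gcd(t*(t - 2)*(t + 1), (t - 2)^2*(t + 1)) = t^2 - t - 2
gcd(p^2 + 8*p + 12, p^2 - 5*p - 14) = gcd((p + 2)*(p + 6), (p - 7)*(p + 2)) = p + 2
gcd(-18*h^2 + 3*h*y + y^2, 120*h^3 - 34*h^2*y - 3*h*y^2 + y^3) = 6*h + y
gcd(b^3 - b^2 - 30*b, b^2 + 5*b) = b^2 + 5*b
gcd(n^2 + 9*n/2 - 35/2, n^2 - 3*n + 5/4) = n - 5/2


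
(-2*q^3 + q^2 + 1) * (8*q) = -16*q^4 + 8*q^3 + 8*q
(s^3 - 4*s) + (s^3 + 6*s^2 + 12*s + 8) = 2*s^3 + 6*s^2 + 8*s + 8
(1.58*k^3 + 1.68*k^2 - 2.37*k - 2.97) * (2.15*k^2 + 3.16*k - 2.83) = 3.397*k^5 + 8.6048*k^4 - 4.2581*k^3 - 18.6291*k^2 - 2.6781*k + 8.4051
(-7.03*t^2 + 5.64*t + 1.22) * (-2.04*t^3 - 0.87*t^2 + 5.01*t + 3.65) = 14.3412*t^5 - 5.3895*t^4 - 42.6159*t^3 + 1.5355*t^2 + 26.6982*t + 4.453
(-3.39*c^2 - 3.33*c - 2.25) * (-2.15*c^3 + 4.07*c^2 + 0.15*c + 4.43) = 7.2885*c^5 - 6.6378*c^4 - 9.2241*c^3 - 24.6747*c^2 - 15.0894*c - 9.9675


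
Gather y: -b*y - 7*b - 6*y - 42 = -7*b + y*(-b - 6) - 42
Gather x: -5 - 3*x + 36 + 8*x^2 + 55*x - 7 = 8*x^2 + 52*x + 24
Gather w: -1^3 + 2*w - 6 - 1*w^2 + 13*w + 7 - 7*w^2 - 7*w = -8*w^2 + 8*w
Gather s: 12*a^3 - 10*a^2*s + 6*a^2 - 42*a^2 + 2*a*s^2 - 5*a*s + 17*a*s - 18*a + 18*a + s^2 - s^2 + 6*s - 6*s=12*a^3 - 36*a^2 + 2*a*s^2 + s*(-10*a^2 + 12*a)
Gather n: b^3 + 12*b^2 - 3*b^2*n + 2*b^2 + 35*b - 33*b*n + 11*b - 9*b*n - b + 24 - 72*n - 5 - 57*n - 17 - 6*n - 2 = b^3 + 14*b^2 + 45*b + n*(-3*b^2 - 42*b - 135)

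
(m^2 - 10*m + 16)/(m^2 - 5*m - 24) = (m - 2)/(m + 3)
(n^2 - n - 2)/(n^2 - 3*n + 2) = (n + 1)/(n - 1)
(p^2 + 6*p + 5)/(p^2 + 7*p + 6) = (p + 5)/(p + 6)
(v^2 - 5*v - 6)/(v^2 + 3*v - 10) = (v^2 - 5*v - 6)/(v^2 + 3*v - 10)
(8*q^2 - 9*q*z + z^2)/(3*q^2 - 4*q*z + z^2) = (-8*q + z)/(-3*q + z)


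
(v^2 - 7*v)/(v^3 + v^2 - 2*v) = (v - 7)/(v^2 + v - 2)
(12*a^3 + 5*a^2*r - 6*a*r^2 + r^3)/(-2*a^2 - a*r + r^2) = (12*a^2 - 7*a*r + r^2)/(-2*a + r)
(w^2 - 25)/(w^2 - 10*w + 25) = (w + 5)/(w - 5)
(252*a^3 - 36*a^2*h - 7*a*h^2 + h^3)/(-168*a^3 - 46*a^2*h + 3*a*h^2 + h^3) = (-6*a + h)/(4*a + h)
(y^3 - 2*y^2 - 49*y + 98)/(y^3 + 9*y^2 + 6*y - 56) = (y - 7)/(y + 4)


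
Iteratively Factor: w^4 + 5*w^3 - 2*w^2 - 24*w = (w + 3)*(w^3 + 2*w^2 - 8*w) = (w - 2)*(w + 3)*(w^2 + 4*w) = w*(w - 2)*(w + 3)*(w + 4)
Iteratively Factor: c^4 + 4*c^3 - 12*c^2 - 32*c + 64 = (c - 2)*(c^3 + 6*c^2 - 32) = (c - 2)*(c + 4)*(c^2 + 2*c - 8) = (c - 2)*(c + 4)^2*(c - 2)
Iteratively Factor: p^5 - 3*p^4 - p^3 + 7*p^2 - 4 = (p - 2)*(p^4 - p^3 - 3*p^2 + p + 2) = (p - 2)*(p + 1)*(p^3 - 2*p^2 - p + 2) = (p - 2)*(p - 1)*(p + 1)*(p^2 - p - 2) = (p - 2)*(p - 1)*(p + 1)^2*(p - 2)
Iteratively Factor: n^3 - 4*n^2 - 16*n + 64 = (n + 4)*(n^2 - 8*n + 16) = (n - 4)*(n + 4)*(n - 4)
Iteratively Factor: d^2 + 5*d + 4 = (d + 1)*(d + 4)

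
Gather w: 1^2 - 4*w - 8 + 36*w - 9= 32*w - 16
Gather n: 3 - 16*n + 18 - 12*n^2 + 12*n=-12*n^2 - 4*n + 21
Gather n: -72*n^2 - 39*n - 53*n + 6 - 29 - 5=-72*n^2 - 92*n - 28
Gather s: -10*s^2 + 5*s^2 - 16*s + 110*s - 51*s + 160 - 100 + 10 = -5*s^2 + 43*s + 70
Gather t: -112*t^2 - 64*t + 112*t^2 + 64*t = 0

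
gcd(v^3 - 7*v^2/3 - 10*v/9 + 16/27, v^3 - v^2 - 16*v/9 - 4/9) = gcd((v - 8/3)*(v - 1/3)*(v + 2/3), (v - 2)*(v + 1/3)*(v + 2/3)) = v + 2/3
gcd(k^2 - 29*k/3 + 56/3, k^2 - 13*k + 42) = k - 7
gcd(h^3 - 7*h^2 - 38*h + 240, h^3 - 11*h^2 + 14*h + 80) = h^2 - 13*h + 40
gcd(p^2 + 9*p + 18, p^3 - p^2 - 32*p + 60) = p + 6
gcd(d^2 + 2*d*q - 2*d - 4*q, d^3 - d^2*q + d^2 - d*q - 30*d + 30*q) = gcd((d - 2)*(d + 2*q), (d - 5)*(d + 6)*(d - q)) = 1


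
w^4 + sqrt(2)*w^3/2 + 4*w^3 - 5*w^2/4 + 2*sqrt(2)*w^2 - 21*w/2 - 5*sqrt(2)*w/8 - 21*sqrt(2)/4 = (w - 3/2)*(w + 2)*(w + 7/2)*(w + sqrt(2)/2)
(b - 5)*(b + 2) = b^2 - 3*b - 10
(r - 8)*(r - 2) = r^2 - 10*r + 16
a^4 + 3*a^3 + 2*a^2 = a^2*(a + 1)*(a + 2)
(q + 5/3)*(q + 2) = q^2 + 11*q/3 + 10/3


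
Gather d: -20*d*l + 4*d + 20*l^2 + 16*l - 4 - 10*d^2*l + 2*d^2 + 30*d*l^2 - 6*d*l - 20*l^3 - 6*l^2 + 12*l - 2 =d^2*(2 - 10*l) + d*(30*l^2 - 26*l + 4) - 20*l^3 + 14*l^2 + 28*l - 6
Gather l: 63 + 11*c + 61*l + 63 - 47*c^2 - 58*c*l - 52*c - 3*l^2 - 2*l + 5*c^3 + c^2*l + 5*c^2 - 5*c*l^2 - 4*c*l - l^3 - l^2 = 5*c^3 - 42*c^2 - 41*c - l^3 + l^2*(-5*c - 4) + l*(c^2 - 62*c + 59) + 126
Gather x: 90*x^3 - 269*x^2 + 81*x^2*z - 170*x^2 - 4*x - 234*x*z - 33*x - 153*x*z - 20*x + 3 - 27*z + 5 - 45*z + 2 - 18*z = 90*x^3 + x^2*(81*z - 439) + x*(-387*z - 57) - 90*z + 10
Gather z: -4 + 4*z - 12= 4*z - 16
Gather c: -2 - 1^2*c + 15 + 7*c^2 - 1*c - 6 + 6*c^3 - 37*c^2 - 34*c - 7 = 6*c^3 - 30*c^2 - 36*c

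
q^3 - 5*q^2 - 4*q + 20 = (q - 5)*(q - 2)*(q + 2)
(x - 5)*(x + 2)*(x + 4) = x^3 + x^2 - 22*x - 40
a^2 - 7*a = a*(a - 7)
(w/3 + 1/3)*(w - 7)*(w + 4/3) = w^3/3 - 14*w^2/9 - 5*w - 28/9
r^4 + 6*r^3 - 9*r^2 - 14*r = r*(r - 2)*(r + 1)*(r + 7)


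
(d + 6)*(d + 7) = d^2 + 13*d + 42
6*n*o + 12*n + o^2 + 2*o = (6*n + o)*(o + 2)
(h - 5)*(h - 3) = h^2 - 8*h + 15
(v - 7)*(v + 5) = v^2 - 2*v - 35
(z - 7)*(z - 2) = z^2 - 9*z + 14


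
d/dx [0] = 0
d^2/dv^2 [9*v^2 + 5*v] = 18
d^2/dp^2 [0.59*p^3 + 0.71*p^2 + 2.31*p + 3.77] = 3.54*p + 1.42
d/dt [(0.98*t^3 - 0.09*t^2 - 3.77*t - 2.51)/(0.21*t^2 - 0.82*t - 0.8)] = (0.2058*t^4 - 1.6072*t^3 - 1.4865*t^2 + 1.1982*t + 0.9578)/(0.0441*t^4 - 0.3444*t^3 + 0.3364*t^2 + 1.312*t + 0.64)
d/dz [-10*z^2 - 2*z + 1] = -20*z - 2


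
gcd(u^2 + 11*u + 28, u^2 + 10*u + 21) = u + 7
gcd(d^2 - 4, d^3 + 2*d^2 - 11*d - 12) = 1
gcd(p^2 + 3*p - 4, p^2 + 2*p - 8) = p + 4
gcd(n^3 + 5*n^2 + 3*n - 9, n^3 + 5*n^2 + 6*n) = n + 3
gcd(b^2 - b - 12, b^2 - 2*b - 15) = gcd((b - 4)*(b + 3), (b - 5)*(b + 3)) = b + 3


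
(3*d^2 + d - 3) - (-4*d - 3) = 3*d^2 + 5*d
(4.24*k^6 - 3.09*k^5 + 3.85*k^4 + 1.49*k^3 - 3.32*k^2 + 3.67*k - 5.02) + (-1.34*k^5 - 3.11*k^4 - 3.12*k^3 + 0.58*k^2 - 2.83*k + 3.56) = 4.24*k^6 - 4.43*k^5 + 0.74*k^4 - 1.63*k^3 - 2.74*k^2 + 0.84*k - 1.46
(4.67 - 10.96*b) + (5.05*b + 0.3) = 4.97 - 5.91*b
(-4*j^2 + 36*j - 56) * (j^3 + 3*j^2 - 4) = -4*j^5 + 24*j^4 + 52*j^3 - 152*j^2 - 144*j + 224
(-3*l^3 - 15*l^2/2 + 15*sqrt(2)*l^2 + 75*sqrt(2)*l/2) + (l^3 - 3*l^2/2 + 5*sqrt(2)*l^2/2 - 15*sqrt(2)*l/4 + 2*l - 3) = -2*l^3 - 9*l^2 + 35*sqrt(2)*l^2/2 + 2*l + 135*sqrt(2)*l/4 - 3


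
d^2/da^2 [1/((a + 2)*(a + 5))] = 2*((a + 2)^2 + (a + 2)*(a + 5) + (a + 5)^2)/((a + 2)^3*(a + 5)^3)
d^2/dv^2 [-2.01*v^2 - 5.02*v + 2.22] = -4.02000000000000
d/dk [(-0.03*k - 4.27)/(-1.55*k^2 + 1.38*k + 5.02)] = (-0.0465*k^2 - 13.237*k + 5.742)/(2.4025*k^4 - 4.278*k^3 - 13.6576*k^2 + 13.8552*k + 25.2004)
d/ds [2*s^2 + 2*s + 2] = 4*s + 2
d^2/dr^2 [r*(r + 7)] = 2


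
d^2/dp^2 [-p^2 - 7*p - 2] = -2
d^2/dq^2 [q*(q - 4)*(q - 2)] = 6*q - 12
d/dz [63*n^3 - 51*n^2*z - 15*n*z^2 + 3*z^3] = -51*n^2 - 30*n*z + 9*z^2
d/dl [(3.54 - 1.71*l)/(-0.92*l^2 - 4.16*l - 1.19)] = (-1.5732*l^2 + 6.5136*l + 16.7613)/(0.8464*l^4 + 7.6544*l^3 + 19.4952*l^2 + 9.9008*l + 1.4161)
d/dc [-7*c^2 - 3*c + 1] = -14*c - 3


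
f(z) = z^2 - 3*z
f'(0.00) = -3.00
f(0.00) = 0.00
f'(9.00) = 15.00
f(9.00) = 54.00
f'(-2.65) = -8.30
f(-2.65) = 14.97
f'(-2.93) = -8.86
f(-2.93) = 17.37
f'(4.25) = 5.50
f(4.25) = 5.31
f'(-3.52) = -10.04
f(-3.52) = 22.95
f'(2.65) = 2.30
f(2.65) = -0.93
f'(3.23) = 3.46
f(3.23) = 0.74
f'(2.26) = 1.52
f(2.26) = -1.67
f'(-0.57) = -4.14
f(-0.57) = 2.03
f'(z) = 2*z - 3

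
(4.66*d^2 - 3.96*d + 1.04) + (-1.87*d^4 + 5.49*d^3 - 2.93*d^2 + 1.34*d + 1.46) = -1.87*d^4 + 5.49*d^3 + 1.73*d^2 - 2.62*d + 2.5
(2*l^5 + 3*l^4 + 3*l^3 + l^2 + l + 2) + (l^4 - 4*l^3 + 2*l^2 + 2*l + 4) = 2*l^5 + 4*l^4 - l^3 + 3*l^2 + 3*l + 6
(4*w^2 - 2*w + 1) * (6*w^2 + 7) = 24*w^4 - 12*w^3 + 34*w^2 - 14*w + 7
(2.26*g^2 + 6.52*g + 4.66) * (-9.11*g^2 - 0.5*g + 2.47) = -20.5886*g^4 - 60.5272*g^3 - 40.1304*g^2 + 13.7744*g + 11.5102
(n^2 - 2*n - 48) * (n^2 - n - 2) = n^4 - 3*n^3 - 48*n^2 + 52*n + 96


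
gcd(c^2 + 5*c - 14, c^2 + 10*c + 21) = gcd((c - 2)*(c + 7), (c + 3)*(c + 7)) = c + 7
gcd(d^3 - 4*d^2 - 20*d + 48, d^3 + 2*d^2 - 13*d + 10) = d - 2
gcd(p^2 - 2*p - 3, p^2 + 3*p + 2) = p + 1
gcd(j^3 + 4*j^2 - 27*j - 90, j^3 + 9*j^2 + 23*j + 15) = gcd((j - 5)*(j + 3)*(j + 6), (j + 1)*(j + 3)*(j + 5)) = j + 3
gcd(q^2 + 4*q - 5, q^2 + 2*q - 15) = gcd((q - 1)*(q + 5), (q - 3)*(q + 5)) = q + 5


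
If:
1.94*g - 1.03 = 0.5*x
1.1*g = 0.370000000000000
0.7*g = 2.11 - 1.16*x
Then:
No Solution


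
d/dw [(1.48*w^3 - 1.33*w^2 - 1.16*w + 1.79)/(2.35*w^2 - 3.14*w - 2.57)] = (3.478*w^4 - 9.2944*w^3 - 4.5086*w^2 - 1.5768*w + 8.6018)/(5.5225*w^4 - 14.758*w^3 - 2.2194*w^2 + 16.1396*w + 6.6049)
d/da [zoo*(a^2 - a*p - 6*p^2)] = zoo*(a + p)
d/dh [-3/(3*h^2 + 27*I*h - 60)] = (2*h + 9*I)/(h^2 + 9*I*h - 20)^2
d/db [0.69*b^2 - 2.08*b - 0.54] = 1.38*b - 2.08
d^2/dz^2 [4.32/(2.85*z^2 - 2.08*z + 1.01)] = (-70.1784*z^2 + 51.21792*z + 4.32*(5.7*z - 2.08)*(11.4*z - 4.16) - 24.87024)/(2.85*z^2 - 2.08*z + 1.01)^3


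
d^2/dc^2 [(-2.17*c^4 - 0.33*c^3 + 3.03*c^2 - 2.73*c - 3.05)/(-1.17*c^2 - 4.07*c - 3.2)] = (5.941026*c^6 + 61.999938*c^5 + 264.421878*c^4 + 496.986382*c^3 + 385.55391*c^2 + 46.09125*c - 54.95795)/(1.601613*c^6 + 16.714269*c^5 + 71.284239*c^4 + 158.847623*c^3 + 194.96544*c^2 + 125.0304*c + 32.768)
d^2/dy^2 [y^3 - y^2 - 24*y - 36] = 6*y - 2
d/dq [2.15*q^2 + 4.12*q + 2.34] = 4.3*q + 4.12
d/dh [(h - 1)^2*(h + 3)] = (h - 1)*(3*h + 5)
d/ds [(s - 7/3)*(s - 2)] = 2*s - 13/3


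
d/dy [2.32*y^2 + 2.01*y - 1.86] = 4.64*y + 2.01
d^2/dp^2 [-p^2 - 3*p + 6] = -2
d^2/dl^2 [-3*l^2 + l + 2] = -6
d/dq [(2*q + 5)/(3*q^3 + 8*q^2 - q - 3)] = (6*q^3 + 16*q^2 - 2*q - (2*q + 5)*(9*q^2 + 16*q - 1) - 6)/(3*q^3 + 8*q^2 - q - 3)^2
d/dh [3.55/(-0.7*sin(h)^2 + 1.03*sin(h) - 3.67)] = (4.97*sin(h) - 3.6565)*cos(h)/(0.7*sin(h)^2 - 1.03*sin(h) + 3.67)^2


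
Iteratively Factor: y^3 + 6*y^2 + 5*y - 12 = (y - 1)*(y^2 + 7*y + 12) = (y - 1)*(y + 3)*(y + 4)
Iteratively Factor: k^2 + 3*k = (k + 3)*(k)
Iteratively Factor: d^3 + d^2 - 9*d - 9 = (d + 1)*(d^2 - 9) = (d - 3)*(d + 1)*(d + 3)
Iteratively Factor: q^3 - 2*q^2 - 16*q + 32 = (q - 4)*(q^2 + 2*q - 8) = (q - 4)*(q + 4)*(q - 2)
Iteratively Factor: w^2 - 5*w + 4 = (w - 1)*(w - 4)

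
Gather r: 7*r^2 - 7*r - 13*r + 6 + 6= 7*r^2 - 20*r + 12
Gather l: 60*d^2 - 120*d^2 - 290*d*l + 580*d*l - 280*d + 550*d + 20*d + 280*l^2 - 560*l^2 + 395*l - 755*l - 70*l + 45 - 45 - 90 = -60*d^2 + 290*d - 280*l^2 + l*(290*d - 430) - 90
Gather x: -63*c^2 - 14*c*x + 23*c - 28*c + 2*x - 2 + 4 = -63*c^2 - 5*c + x*(2 - 14*c) + 2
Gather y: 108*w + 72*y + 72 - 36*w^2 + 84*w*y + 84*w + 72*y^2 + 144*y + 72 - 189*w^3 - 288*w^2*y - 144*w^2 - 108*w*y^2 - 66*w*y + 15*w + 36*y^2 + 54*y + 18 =-189*w^3 - 180*w^2 + 207*w + y^2*(108 - 108*w) + y*(-288*w^2 + 18*w + 270) + 162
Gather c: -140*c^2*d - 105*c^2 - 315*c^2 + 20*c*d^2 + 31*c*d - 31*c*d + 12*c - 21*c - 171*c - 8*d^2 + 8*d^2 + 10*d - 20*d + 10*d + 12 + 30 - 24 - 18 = c^2*(-140*d - 420) + c*(20*d^2 - 180)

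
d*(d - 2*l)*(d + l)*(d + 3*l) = d^4 + 2*d^3*l - 5*d^2*l^2 - 6*d*l^3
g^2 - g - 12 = (g - 4)*(g + 3)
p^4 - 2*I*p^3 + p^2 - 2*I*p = p*(p - 2*I)*(p - I)*(p + I)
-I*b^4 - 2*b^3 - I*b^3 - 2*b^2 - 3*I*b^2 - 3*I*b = b*(b - 3*I)*(b + I)*(-I*b - I)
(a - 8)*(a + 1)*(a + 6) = a^3 - a^2 - 50*a - 48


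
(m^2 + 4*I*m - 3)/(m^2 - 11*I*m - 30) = (-m^2 - 4*I*m + 3)/(-m^2 + 11*I*m + 30)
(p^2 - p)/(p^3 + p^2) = (p - 1)/(p*(p + 1))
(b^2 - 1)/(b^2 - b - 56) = (1 - b^2)/(-b^2 + b + 56)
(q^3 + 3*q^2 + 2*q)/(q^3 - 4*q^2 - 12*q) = (q + 1)/(q - 6)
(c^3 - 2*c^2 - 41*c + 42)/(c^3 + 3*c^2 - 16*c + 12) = (c - 7)/(c - 2)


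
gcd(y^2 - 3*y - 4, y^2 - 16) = y - 4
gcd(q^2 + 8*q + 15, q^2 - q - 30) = q + 5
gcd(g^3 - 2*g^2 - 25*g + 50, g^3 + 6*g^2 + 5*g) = g + 5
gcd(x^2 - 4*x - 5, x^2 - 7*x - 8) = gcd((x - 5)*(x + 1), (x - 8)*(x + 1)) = x + 1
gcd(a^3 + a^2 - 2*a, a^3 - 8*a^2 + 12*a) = a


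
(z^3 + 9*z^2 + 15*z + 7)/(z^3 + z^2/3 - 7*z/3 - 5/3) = 3*(z + 7)/(3*z - 5)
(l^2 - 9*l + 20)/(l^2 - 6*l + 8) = (l - 5)/(l - 2)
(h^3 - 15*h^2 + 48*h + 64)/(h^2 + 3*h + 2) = (h^2 - 16*h + 64)/(h + 2)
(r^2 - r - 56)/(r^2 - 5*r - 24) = (r + 7)/(r + 3)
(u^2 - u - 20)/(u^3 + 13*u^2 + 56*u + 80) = (u - 5)/(u^2 + 9*u + 20)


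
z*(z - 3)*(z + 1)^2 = z^4 - z^3 - 5*z^2 - 3*z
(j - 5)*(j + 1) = j^2 - 4*j - 5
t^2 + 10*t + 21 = (t + 3)*(t + 7)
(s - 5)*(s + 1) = s^2 - 4*s - 5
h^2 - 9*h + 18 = (h - 6)*(h - 3)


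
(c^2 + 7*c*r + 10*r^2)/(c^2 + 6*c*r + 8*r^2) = (c + 5*r)/(c + 4*r)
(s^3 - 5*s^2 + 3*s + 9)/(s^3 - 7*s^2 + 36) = (s^2 - 2*s - 3)/(s^2 - 4*s - 12)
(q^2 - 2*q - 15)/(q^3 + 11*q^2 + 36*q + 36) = (q - 5)/(q^2 + 8*q + 12)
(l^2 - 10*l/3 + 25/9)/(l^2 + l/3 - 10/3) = (l - 5/3)/(l + 2)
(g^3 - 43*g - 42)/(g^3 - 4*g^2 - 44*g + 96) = (g^2 - 6*g - 7)/(g^2 - 10*g + 16)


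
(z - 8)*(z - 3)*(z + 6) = z^3 - 5*z^2 - 42*z + 144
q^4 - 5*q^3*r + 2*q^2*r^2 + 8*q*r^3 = q*(q - 4*r)*(q - 2*r)*(q + r)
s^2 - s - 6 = (s - 3)*(s + 2)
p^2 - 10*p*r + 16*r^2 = (p - 8*r)*(p - 2*r)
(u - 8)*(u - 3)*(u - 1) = u^3 - 12*u^2 + 35*u - 24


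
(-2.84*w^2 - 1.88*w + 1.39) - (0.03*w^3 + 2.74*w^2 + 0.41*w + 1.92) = -0.03*w^3 - 5.58*w^2 - 2.29*w - 0.53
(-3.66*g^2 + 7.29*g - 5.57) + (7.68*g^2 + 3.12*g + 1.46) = 4.02*g^2 + 10.41*g - 4.11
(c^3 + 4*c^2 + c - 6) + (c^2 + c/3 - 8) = c^3 + 5*c^2 + 4*c/3 - 14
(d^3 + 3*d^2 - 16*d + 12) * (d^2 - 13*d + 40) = d^5 - 10*d^4 - 15*d^3 + 340*d^2 - 796*d + 480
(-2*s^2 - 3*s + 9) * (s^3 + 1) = -2*s^5 - 3*s^4 + 9*s^3 - 2*s^2 - 3*s + 9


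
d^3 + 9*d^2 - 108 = (d - 3)*(d + 6)^2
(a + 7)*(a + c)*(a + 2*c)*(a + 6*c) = a^4 + 9*a^3*c + 7*a^3 + 20*a^2*c^2 + 63*a^2*c + 12*a*c^3 + 140*a*c^2 + 84*c^3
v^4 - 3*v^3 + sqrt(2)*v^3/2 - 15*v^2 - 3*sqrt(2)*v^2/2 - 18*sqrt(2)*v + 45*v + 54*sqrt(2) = (v - 3)*(v - 3*sqrt(2))*(v + 3*sqrt(2)/2)*(v + 2*sqrt(2))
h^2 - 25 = (h - 5)*(h + 5)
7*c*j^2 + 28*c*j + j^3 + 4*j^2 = j*(7*c + j)*(j + 4)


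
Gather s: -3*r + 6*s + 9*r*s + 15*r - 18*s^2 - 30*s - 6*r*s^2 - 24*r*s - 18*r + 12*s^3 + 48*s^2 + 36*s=-6*r + 12*s^3 + s^2*(30 - 6*r) + s*(12 - 15*r)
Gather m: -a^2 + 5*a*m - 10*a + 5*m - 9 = -a^2 - 10*a + m*(5*a + 5) - 9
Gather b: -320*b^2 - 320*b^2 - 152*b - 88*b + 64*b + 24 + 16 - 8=-640*b^2 - 176*b + 32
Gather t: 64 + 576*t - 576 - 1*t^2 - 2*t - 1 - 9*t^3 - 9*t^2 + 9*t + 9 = -9*t^3 - 10*t^2 + 583*t - 504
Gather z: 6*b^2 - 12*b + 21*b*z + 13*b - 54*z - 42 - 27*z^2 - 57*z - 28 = 6*b^2 + b - 27*z^2 + z*(21*b - 111) - 70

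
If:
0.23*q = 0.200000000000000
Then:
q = 0.87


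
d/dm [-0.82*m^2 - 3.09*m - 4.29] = -1.64*m - 3.09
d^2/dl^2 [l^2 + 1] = 2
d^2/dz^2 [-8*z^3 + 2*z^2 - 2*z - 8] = 4 - 48*z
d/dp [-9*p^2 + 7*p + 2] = 7 - 18*p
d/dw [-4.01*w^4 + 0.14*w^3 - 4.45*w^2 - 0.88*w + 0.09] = -16.04*w^3 + 0.42*w^2 - 8.9*w - 0.88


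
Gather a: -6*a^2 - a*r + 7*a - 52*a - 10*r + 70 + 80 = -6*a^2 + a*(-r - 45) - 10*r + 150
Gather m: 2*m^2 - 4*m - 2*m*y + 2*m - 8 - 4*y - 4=2*m^2 + m*(-2*y - 2) - 4*y - 12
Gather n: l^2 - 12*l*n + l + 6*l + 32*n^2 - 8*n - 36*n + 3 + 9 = l^2 + 7*l + 32*n^2 + n*(-12*l - 44) + 12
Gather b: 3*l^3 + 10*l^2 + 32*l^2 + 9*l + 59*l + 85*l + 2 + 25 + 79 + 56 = 3*l^3 + 42*l^2 + 153*l + 162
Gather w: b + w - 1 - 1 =b + w - 2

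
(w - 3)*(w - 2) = w^2 - 5*w + 6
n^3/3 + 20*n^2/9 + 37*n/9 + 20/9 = (n/3 + 1/3)*(n + 5/3)*(n + 4)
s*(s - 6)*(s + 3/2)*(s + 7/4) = s^4 - 11*s^3/4 - 135*s^2/8 - 63*s/4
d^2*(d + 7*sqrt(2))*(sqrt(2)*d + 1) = sqrt(2)*d^4 + 15*d^3 + 7*sqrt(2)*d^2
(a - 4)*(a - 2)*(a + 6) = a^3 - 28*a + 48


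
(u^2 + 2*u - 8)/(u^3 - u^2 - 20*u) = (u - 2)/(u*(u - 5))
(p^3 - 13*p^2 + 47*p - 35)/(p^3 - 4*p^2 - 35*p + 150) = (p^2 - 8*p + 7)/(p^2 + p - 30)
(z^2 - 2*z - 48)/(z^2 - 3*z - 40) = (z + 6)/(z + 5)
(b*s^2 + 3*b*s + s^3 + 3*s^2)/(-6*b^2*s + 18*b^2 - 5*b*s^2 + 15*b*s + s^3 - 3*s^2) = s*(s + 3)/(-6*b*s + 18*b + s^2 - 3*s)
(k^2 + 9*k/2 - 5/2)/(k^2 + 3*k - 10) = (k - 1/2)/(k - 2)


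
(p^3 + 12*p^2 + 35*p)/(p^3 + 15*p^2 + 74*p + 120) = p*(p + 7)/(p^2 + 10*p + 24)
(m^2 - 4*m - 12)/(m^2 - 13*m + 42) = (m + 2)/(m - 7)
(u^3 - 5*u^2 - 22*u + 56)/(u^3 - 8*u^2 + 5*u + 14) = (u + 4)/(u + 1)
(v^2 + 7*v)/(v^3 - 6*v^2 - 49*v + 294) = v/(v^2 - 13*v + 42)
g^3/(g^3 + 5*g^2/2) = 2*g/(2*g + 5)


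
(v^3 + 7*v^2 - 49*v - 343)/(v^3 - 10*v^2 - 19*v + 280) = (v^2 + 14*v + 49)/(v^2 - 3*v - 40)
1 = 1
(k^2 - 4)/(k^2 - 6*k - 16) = (k - 2)/(k - 8)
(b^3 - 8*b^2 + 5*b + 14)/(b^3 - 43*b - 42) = (b - 2)/(b + 6)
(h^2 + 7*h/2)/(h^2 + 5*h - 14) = h*(2*h + 7)/(2*(h^2 + 5*h - 14))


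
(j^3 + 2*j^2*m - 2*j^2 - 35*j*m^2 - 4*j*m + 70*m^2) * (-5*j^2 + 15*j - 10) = -5*j^5 - 10*j^4*m + 25*j^4 + 175*j^3*m^2 + 50*j^3*m - 40*j^3 - 875*j^2*m^2 - 80*j^2*m + 20*j^2 + 1400*j*m^2 + 40*j*m - 700*m^2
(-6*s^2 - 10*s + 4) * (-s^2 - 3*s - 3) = 6*s^4 + 28*s^3 + 44*s^2 + 18*s - 12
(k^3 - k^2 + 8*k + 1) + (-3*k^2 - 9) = k^3 - 4*k^2 + 8*k - 8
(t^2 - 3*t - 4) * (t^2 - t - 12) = t^4 - 4*t^3 - 13*t^2 + 40*t + 48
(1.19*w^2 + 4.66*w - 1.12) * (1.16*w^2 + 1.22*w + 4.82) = 1.3804*w^4 + 6.8574*w^3 + 10.1218*w^2 + 21.0948*w - 5.3984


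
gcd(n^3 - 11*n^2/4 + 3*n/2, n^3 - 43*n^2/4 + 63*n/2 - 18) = n - 3/4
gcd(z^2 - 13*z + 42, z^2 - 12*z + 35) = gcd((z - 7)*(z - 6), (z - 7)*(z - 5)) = z - 7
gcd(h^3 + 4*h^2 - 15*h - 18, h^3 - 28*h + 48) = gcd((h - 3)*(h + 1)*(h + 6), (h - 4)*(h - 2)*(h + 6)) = h + 6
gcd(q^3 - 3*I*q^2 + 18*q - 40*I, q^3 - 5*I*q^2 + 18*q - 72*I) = q + 4*I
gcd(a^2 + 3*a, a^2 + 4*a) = a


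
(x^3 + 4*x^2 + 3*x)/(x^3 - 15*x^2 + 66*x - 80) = x*(x^2 + 4*x + 3)/(x^3 - 15*x^2 + 66*x - 80)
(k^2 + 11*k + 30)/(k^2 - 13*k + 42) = (k^2 + 11*k + 30)/(k^2 - 13*k + 42)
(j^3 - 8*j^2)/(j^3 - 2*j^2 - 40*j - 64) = j^2/(j^2 + 6*j + 8)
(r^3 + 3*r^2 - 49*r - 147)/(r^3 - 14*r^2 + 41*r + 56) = (r^2 + 10*r + 21)/(r^2 - 7*r - 8)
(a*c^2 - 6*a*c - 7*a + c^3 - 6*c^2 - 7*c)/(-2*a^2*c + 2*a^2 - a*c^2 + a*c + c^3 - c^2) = (-c^2 + 6*c + 7)/(2*a*c - 2*a - c^2 + c)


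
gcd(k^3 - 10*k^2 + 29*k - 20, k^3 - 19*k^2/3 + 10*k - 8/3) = k - 4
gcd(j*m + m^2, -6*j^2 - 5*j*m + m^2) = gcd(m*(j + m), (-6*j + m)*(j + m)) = j + m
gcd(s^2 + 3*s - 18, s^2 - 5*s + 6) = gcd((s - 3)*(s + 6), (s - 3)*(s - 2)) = s - 3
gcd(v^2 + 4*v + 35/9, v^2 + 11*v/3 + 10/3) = v + 5/3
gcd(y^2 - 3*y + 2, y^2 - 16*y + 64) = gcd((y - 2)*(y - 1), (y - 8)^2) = 1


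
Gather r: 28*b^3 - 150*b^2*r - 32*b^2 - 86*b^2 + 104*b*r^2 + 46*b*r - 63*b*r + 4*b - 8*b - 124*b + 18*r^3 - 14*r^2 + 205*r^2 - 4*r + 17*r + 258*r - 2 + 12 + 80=28*b^3 - 118*b^2 - 128*b + 18*r^3 + r^2*(104*b + 191) + r*(-150*b^2 - 17*b + 271) + 90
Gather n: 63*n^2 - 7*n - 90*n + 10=63*n^2 - 97*n + 10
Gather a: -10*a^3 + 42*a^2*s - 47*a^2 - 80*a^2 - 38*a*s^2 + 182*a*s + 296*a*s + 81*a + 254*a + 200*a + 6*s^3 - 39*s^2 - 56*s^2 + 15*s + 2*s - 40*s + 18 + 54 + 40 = -10*a^3 + a^2*(42*s - 127) + a*(-38*s^2 + 478*s + 535) + 6*s^3 - 95*s^2 - 23*s + 112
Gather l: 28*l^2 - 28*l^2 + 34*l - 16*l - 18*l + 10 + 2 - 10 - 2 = 0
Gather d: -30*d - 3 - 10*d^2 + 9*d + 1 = -10*d^2 - 21*d - 2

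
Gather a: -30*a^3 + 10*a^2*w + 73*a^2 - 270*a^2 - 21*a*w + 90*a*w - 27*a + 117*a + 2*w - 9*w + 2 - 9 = -30*a^3 + a^2*(10*w - 197) + a*(69*w + 90) - 7*w - 7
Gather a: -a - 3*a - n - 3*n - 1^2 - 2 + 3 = -4*a - 4*n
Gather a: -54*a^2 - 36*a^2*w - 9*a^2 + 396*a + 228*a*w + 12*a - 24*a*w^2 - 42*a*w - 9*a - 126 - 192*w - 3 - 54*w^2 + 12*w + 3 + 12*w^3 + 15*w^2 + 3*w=a^2*(-36*w - 63) + a*(-24*w^2 + 186*w + 399) + 12*w^3 - 39*w^2 - 177*w - 126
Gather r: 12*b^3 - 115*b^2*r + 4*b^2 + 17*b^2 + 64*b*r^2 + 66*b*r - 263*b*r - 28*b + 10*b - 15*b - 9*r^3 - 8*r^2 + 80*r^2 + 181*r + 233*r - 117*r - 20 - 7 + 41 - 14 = 12*b^3 + 21*b^2 - 33*b - 9*r^3 + r^2*(64*b + 72) + r*(-115*b^2 - 197*b + 297)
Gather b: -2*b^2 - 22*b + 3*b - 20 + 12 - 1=-2*b^2 - 19*b - 9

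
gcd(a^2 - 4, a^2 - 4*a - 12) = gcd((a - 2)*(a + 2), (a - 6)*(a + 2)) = a + 2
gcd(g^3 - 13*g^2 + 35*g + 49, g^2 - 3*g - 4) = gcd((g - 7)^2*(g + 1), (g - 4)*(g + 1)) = g + 1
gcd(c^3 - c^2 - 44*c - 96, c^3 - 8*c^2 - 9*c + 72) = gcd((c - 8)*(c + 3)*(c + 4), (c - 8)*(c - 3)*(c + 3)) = c^2 - 5*c - 24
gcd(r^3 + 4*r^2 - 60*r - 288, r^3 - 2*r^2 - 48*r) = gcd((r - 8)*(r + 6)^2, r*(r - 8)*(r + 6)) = r^2 - 2*r - 48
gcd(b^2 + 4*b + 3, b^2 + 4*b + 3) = b^2 + 4*b + 3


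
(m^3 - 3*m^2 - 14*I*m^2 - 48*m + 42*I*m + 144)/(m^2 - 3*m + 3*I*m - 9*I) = (m^2 - 14*I*m - 48)/(m + 3*I)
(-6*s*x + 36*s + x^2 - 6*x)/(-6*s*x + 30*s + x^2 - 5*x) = (x - 6)/(x - 5)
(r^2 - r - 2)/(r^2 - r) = (r^2 - r - 2)/(r*(r - 1))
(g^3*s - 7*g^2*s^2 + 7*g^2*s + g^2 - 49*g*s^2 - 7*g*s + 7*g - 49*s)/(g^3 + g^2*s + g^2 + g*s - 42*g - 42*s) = (g^2*s - 7*g*s^2 + g - 7*s)/(g^2 + g*s - 6*g - 6*s)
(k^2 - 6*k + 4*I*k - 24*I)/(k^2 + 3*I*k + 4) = (k - 6)/(k - I)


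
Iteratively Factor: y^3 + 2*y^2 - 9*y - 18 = (y + 2)*(y^2 - 9) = (y + 2)*(y + 3)*(y - 3)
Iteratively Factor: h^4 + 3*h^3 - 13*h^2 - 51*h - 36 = (h + 3)*(h^3 - 13*h - 12) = (h - 4)*(h + 3)*(h^2 + 4*h + 3) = (h - 4)*(h + 1)*(h + 3)*(h + 3)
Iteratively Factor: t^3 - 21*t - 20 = (t + 4)*(t^2 - 4*t - 5) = (t + 1)*(t + 4)*(t - 5)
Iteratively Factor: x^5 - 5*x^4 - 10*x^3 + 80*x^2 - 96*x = (x)*(x^4 - 5*x^3 - 10*x^2 + 80*x - 96) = x*(x - 4)*(x^3 - x^2 - 14*x + 24) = x*(x - 4)*(x - 2)*(x^2 + x - 12) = x*(x - 4)*(x - 2)*(x + 4)*(x - 3)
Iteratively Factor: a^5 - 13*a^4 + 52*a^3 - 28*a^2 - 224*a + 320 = (a - 2)*(a^4 - 11*a^3 + 30*a^2 + 32*a - 160) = (a - 2)*(a + 2)*(a^3 - 13*a^2 + 56*a - 80) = (a - 4)*(a - 2)*(a + 2)*(a^2 - 9*a + 20) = (a - 4)^2*(a - 2)*(a + 2)*(a - 5)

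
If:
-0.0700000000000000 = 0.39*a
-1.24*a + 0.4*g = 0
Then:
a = -0.18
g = -0.56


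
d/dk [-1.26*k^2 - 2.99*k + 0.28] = -2.52*k - 2.99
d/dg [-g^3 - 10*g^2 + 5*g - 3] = -3*g^2 - 20*g + 5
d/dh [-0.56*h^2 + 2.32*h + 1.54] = 2.32 - 1.12*h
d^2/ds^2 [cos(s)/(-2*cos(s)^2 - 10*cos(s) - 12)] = (-5*(1 - cos(s)^2)^2 + cos(s)^5 - 38*cos(s)^3 - 40*cos(s)^2 + 72*cos(s) + 65)/(2*(cos(s) + 2)^3*(cos(s) + 3)^3)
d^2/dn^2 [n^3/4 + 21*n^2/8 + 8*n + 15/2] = 3*n/2 + 21/4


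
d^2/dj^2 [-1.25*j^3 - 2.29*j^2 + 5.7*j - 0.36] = -7.5*j - 4.58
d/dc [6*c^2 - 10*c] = 12*c - 10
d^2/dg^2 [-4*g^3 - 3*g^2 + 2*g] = -24*g - 6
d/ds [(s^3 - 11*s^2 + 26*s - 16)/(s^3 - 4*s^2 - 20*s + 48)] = (7*s^2 - 64*s + 232)/(s^4 - 4*s^3 - 44*s^2 + 96*s + 576)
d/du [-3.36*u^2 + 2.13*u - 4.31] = 2.13 - 6.72*u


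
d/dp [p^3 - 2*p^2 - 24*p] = 3*p^2 - 4*p - 24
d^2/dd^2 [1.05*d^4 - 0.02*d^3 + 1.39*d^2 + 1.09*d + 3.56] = 12.6*d^2 - 0.12*d + 2.78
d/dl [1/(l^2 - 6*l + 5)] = 2*(3 - l)/(l^2 - 6*l + 5)^2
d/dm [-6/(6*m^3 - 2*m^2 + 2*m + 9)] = 12*(9*m^2 - 2*m + 1)/(6*m^3 - 2*m^2 + 2*m + 9)^2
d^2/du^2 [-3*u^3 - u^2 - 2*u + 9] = -18*u - 2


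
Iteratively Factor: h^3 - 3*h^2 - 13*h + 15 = (h + 3)*(h^2 - 6*h + 5) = (h - 1)*(h + 3)*(h - 5)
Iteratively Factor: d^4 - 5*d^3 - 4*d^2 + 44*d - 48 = (d - 4)*(d^3 - d^2 - 8*d + 12) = (d - 4)*(d - 2)*(d^2 + d - 6) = (d - 4)*(d - 2)*(d + 3)*(d - 2)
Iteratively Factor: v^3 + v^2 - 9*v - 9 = (v + 1)*(v^2 - 9) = (v - 3)*(v + 1)*(v + 3)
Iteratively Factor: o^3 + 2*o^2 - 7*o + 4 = (o + 4)*(o^2 - 2*o + 1) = (o - 1)*(o + 4)*(o - 1)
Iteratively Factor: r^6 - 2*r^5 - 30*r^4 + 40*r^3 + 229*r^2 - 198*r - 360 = (r - 2)*(r^5 - 30*r^3 - 20*r^2 + 189*r + 180) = (r - 2)*(r + 3)*(r^4 - 3*r^3 - 21*r^2 + 43*r + 60) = (r - 2)*(r + 1)*(r + 3)*(r^3 - 4*r^2 - 17*r + 60) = (r - 2)*(r + 1)*(r + 3)*(r + 4)*(r^2 - 8*r + 15) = (r - 3)*(r - 2)*(r + 1)*(r + 3)*(r + 4)*(r - 5)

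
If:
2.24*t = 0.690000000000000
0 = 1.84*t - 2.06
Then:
No Solution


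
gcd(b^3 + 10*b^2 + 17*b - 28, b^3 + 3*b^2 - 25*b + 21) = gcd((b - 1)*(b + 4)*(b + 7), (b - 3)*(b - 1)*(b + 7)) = b^2 + 6*b - 7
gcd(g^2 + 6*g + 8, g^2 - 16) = g + 4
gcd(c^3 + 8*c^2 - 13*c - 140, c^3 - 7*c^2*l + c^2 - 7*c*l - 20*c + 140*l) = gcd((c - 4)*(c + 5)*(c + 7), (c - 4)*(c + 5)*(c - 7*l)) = c^2 + c - 20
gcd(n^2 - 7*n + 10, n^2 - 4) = n - 2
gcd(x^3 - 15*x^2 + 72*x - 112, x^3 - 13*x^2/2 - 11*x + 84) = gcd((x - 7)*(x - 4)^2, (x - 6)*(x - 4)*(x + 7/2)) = x - 4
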